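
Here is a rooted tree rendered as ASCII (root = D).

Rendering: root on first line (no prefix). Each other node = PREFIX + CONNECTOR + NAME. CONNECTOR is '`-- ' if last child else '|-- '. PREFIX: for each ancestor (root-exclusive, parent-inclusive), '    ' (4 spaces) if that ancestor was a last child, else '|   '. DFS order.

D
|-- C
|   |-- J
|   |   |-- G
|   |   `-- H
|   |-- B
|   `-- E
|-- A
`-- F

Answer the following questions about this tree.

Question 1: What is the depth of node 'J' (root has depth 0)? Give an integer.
Answer: 2

Derivation:
Path from root to J: D -> C -> J
Depth = number of edges = 2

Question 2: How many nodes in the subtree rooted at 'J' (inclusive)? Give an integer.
Subtree rooted at J contains: G, H, J
Count = 3

Answer: 3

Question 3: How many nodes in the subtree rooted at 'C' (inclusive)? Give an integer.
Subtree rooted at C contains: B, C, E, G, H, J
Count = 6

Answer: 6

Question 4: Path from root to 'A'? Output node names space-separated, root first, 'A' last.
Answer: D A

Derivation:
Walk down from root: D -> A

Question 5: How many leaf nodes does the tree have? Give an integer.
Answer: 6

Derivation:
Leaves (nodes with no children): A, B, E, F, G, H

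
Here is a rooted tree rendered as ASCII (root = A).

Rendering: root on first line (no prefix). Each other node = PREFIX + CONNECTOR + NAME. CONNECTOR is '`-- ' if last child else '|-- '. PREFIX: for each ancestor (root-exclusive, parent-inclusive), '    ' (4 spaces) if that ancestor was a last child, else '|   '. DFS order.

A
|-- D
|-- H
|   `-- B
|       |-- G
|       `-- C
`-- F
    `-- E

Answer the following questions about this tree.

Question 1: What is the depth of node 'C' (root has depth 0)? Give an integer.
Answer: 3

Derivation:
Path from root to C: A -> H -> B -> C
Depth = number of edges = 3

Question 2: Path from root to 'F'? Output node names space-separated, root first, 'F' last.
Answer: A F

Derivation:
Walk down from root: A -> F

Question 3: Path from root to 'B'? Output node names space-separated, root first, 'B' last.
Answer: A H B

Derivation:
Walk down from root: A -> H -> B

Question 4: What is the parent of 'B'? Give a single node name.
Scan adjacency: B appears as child of H

Answer: H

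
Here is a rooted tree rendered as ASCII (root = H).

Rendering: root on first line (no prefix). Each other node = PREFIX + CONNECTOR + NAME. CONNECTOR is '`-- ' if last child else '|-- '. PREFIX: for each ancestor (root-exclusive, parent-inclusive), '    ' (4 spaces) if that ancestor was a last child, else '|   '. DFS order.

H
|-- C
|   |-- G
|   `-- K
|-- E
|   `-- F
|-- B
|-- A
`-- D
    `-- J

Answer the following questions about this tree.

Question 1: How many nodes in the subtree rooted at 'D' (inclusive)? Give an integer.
Subtree rooted at D contains: D, J
Count = 2

Answer: 2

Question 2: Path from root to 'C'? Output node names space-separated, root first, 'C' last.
Answer: H C

Derivation:
Walk down from root: H -> C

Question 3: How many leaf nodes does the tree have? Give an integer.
Answer: 6

Derivation:
Leaves (nodes with no children): A, B, F, G, J, K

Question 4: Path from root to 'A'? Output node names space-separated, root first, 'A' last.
Walk down from root: H -> A

Answer: H A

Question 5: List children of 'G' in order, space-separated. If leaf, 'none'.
Answer: none

Derivation:
Node G's children (from adjacency): (leaf)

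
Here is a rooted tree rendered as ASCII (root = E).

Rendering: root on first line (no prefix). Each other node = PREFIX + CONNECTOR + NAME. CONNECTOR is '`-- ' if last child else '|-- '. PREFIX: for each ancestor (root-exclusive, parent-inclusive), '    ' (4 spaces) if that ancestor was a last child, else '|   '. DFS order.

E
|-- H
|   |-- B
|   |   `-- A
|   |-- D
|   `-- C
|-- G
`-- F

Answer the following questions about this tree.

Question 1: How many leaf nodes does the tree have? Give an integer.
Leaves (nodes with no children): A, C, D, F, G

Answer: 5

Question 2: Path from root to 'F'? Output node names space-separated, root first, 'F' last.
Answer: E F

Derivation:
Walk down from root: E -> F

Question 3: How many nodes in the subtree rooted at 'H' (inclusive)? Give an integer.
Answer: 5

Derivation:
Subtree rooted at H contains: A, B, C, D, H
Count = 5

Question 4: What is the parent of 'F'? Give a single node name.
Scan adjacency: F appears as child of E

Answer: E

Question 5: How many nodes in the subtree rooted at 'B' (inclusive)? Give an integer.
Answer: 2

Derivation:
Subtree rooted at B contains: A, B
Count = 2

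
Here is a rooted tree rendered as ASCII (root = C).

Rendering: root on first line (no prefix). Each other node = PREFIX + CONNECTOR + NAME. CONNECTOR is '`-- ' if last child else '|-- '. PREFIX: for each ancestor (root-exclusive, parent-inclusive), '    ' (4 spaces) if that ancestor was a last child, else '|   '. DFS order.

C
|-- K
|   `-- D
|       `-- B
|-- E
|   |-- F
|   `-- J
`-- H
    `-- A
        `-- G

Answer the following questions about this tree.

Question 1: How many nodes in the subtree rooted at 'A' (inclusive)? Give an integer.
Subtree rooted at A contains: A, G
Count = 2

Answer: 2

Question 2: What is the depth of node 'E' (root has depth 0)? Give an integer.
Answer: 1

Derivation:
Path from root to E: C -> E
Depth = number of edges = 1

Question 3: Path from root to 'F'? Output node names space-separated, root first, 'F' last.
Answer: C E F

Derivation:
Walk down from root: C -> E -> F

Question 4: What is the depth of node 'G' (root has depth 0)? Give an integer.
Answer: 3

Derivation:
Path from root to G: C -> H -> A -> G
Depth = number of edges = 3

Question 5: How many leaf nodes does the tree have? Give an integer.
Leaves (nodes with no children): B, F, G, J

Answer: 4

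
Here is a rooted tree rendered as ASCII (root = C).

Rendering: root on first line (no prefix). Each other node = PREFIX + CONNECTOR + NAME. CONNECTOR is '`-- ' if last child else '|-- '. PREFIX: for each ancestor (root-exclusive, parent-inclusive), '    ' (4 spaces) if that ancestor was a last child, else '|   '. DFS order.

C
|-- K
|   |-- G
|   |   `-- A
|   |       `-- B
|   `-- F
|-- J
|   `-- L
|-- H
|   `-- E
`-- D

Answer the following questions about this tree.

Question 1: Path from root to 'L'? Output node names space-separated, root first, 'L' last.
Answer: C J L

Derivation:
Walk down from root: C -> J -> L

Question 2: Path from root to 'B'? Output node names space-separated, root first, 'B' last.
Answer: C K G A B

Derivation:
Walk down from root: C -> K -> G -> A -> B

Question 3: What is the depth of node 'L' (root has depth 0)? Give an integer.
Answer: 2

Derivation:
Path from root to L: C -> J -> L
Depth = number of edges = 2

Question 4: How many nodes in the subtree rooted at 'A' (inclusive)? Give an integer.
Answer: 2

Derivation:
Subtree rooted at A contains: A, B
Count = 2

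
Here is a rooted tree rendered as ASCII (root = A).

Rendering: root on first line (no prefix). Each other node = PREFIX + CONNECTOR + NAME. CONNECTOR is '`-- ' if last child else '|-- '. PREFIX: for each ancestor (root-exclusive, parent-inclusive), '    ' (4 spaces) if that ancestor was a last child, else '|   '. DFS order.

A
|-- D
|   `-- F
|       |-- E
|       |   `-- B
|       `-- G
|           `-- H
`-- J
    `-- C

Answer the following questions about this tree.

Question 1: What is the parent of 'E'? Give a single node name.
Scan adjacency: E appears as child of F

Answer: F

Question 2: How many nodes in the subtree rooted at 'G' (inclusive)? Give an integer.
Answer: 2

Derivation:
Subtree rooted at G contains: G, H
Count = 2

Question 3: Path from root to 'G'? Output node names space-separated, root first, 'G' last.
Walk down from root: A -> D -> F -> G

Answer: A D F G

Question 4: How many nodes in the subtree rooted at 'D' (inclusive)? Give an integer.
Subtree rooted at D contains: B, D, E, F, G, H
Count = 6

Answer: 6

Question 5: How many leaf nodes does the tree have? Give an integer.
Answer: 3

Derivation:
Leaves (nodes with no children): B, C, H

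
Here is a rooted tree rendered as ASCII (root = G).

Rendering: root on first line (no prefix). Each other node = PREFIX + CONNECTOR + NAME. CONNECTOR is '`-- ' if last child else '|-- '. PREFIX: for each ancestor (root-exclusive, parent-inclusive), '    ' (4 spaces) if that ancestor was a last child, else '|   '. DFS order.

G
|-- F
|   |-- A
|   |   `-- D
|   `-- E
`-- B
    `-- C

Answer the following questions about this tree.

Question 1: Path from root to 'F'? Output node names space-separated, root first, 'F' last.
Walk down from root: G -> F

Answer: G F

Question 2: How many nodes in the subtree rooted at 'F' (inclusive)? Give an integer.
Subtree rooted at F contains: A, D, E, F
Count = 4

Answer: 4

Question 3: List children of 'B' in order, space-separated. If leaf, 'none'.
Answer: C

Derivation:
Node B's children (from adjacency): C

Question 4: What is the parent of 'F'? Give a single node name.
Answer: G

Derivation:
Scan adjacency: F appears as child of G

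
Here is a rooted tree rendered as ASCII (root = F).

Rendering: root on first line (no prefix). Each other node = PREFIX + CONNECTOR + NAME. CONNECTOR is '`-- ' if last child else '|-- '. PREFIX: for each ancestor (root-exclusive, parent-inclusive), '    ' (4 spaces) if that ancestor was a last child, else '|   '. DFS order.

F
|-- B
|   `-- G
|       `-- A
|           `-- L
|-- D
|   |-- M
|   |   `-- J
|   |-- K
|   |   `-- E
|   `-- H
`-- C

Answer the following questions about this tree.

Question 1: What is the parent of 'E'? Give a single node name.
Scan adjacency: E appears as child of K

Answer: K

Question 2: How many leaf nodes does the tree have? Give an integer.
Leaves (nodes with no children): C, E, H, J, L

Answer: 5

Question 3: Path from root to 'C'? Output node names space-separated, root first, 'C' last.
Answer: F C

Derivation:
Walk down from root: F -> C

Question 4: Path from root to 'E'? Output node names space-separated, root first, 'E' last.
Answer: F D K E

Derivation:
Walk down from root: F -> D -> K -> E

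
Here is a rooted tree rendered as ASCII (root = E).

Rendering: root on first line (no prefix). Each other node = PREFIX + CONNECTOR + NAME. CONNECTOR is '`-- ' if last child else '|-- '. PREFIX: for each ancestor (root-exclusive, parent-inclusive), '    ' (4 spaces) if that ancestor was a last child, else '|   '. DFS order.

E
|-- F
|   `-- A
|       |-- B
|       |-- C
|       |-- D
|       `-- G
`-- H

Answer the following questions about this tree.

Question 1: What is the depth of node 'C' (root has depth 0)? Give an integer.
Answer: 3

Derivation:
Path from root to C: E -> F -> A -> C
Depth = number of edges = 3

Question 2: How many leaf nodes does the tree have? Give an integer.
Answer: 5

Derivation:
Leaves (nodes with no children): B, C, D, G, H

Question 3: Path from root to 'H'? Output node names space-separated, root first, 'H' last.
Answer: E H

Derivation:
Walk down from root: E -> H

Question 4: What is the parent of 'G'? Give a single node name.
Scan adjacency: G appears as child of A

Answer: A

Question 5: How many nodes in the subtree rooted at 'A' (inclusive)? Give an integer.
Subtree rooted at A contains: A, B, C, D, G
Count = 5

Answer: 5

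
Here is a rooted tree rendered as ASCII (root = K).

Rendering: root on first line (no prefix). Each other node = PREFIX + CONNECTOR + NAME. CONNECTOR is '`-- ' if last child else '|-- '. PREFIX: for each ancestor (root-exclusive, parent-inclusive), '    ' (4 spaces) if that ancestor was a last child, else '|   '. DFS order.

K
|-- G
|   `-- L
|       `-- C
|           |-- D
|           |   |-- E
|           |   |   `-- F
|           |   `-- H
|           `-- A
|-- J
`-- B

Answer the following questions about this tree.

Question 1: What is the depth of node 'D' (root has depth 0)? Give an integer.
Answer: 4

Derivation:
Path from root to D: K -> G -> L -> C -> D
Depth = number of edges = 4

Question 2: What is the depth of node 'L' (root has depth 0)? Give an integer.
Answer: 2

Derivation:
Path from root to L: K -> G -> L
Depth = number of edges = 2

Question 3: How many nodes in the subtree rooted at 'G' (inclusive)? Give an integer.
Subtree rooted at G contains: A, C, D, E, F, G, H, L
Count = 8

Answer: 8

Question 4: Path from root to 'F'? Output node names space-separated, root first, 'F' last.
Walk down from root: K -> G -> L -> C -> D -> E -> F

Answer: K G L C D E F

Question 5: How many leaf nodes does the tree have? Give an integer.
Answer: 5

Derivation:
Leaves (nodes with no children): A, B, F, H, J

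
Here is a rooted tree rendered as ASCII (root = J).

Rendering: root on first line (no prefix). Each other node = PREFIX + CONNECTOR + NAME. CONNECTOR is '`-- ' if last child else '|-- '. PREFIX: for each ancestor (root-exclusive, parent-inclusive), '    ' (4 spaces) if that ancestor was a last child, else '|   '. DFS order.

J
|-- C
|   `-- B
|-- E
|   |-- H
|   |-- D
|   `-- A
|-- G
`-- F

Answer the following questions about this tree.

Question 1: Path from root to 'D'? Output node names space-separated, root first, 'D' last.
Walk down from root: J -> E -> D

Answer: J E D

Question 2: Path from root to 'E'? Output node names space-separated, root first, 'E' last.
Walk down from root: J -> E

Answer: J E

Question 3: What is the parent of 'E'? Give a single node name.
Answer: J

Derivation:
Scan adjacency: E appears as child of J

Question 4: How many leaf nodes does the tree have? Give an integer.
Answer: 6

Derivation:
Leaves (nodes with no children): A, B, D, F, G, H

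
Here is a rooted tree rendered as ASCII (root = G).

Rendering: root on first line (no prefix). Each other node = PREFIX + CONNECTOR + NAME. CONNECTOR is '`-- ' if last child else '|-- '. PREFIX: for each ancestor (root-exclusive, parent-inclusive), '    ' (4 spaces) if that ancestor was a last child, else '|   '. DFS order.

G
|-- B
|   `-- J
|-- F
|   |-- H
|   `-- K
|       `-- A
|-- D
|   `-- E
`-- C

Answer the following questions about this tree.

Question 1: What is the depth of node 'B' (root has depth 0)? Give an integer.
Answer: 1

Derivation:
Path from root to B: G -> B
Depth = number of edges = 1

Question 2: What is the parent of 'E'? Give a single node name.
Answer: D

Derivation:
Scan adjacency: E appears as child of D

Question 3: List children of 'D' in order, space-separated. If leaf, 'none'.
Node D's children (from adjacency): E

Answer: E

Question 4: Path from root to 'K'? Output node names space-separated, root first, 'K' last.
Walk down from root: G -> F -> K

Answer: G F K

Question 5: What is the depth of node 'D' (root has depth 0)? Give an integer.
Answer: 1

Derivation:
Path from root to D: G -> D
Depth = number of edges = 1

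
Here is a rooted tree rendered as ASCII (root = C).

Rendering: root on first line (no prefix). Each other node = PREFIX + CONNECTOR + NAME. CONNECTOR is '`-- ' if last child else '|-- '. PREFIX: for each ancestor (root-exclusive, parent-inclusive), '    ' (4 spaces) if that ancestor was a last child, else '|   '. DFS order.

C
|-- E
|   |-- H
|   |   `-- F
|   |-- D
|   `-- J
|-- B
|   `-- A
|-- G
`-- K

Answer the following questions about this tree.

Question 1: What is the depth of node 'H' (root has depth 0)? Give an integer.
Path from root to H: C -> E -> H
Depth = number of edges = 2

Answer: 2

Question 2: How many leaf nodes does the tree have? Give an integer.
Answer: 6

Derivation:
Leaves (nodes with no children): A, D, F, G, J, K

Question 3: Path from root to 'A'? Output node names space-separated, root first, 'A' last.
Walk down from root: C -> B -> A

Answer: C B A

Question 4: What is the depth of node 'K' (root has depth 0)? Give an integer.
Answer: 1

Derivation:
Path from root to K: C -> K
Depth = number of edges = 1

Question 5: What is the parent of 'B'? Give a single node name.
Answer: C

Derivation:
Scan adjacency: B appears as child of C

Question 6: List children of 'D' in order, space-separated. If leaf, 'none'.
Node D's children (from adjacency): (leaf)

Answer: none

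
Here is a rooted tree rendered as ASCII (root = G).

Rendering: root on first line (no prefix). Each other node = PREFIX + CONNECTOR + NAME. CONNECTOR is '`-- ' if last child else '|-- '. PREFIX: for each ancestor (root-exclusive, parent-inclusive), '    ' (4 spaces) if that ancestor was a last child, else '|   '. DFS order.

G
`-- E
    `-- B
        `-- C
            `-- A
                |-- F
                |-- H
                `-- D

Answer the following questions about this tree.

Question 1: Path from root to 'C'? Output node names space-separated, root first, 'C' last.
Answer: G E B C

Derivation:
Walk down from root: G -> E -> B -> C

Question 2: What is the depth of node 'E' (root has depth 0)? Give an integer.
Path from root to E: G -> E
Depth = number of edges = 1

Answer: 1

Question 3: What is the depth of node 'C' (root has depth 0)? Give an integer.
Answer: 3

Derivation:
Path from root to C: G -> E -> B -> C
Depth = number of edges = 3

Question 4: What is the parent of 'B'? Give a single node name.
Answer: E

Derivation:
Scan adjacency: B appears as child of E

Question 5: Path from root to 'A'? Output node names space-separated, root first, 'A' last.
Walk down from root: G -> E -> B -> C -> A

Answer: G E B C A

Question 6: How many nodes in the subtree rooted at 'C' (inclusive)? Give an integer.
Subtree rooted at C contains: A, C, D, F, H
Count = 5

Answer: 5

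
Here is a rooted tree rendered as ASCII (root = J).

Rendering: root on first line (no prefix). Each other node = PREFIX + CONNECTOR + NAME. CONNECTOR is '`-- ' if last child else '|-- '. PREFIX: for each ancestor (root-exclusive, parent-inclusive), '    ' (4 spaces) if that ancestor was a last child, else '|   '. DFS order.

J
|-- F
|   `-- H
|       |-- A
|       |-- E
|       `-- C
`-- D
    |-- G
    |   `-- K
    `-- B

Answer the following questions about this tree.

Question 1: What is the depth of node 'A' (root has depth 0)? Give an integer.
Path from root to A: J -> F -> H -> A
Depth = number of edges = 3

Answer: 3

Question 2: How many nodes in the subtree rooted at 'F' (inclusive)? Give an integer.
Subtree rooted at F contains: A, C, E, F, H
Count = 5

Answer: 5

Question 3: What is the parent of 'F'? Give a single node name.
Scan adjacency: F appears as child of J

Answer: J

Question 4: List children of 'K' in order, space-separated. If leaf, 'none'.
Node K's children (from adjacency): (leaf)

Answer: none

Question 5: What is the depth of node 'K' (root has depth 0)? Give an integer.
Path from root to K: J -> D -> G -> K
Depth = number of edges = 3

Answer: 3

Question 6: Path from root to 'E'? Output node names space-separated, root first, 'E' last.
Answer: J F H E

Derivation:
Walk down from root: J -> F -> H -> E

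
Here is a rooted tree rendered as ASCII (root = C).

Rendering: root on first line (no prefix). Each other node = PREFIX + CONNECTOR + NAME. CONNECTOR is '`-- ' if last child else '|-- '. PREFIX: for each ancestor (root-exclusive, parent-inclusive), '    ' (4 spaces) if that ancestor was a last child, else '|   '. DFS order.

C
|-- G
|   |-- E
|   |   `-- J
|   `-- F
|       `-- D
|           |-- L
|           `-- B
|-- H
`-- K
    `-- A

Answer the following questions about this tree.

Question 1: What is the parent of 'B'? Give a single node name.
Answer: D

Derivation:
Scan adjacency: B appears as child of D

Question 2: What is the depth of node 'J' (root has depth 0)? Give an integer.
Path from root to J: C -> G -> E -> J
Depth = number of edges = 3

Answer: 3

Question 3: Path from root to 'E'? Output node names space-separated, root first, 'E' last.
Answer: C G E

Derivation:
Walk down from root: C -> G -> E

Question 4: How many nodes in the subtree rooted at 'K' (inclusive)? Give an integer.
Subtree rooted at K contains: A, K
Count = 2

Answer: 2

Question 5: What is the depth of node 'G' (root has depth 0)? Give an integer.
Path from root to G: C -> G
Depth = number of edges = 1

Answer: 1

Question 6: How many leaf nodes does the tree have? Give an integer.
Leaves (nodes with no children): A, B, H, J, L

Answer: 5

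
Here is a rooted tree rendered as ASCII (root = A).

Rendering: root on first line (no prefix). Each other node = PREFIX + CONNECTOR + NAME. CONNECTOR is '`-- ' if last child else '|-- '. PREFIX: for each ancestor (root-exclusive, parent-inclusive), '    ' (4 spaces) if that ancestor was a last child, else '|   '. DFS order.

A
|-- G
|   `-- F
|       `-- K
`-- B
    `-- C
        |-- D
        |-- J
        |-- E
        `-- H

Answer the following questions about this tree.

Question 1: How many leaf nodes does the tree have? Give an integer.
Answer: 5

Derivation:
Leaves (nodes with no children): D, E, H, J, K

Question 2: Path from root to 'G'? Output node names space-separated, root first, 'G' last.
Answer: A G

Derivation:
Walk down from root: A -> G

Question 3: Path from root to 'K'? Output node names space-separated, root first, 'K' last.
Walk down from root: A -> G -> F -> K

Answer: A G F K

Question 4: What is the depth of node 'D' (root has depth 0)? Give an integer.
Answer: 3

Derivation:
Path from root to D: A -> B -> C -> D
Depth = number of edges = 3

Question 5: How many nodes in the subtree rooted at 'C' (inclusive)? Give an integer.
Answer: 5

Derivation:
Subtree rooted at C contains: C, D, E, H, J
Count = 5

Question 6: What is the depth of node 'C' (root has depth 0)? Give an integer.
Answer: 2

Derivation:
Path from root to C: A -> B -> C
Depth = number of edges = 2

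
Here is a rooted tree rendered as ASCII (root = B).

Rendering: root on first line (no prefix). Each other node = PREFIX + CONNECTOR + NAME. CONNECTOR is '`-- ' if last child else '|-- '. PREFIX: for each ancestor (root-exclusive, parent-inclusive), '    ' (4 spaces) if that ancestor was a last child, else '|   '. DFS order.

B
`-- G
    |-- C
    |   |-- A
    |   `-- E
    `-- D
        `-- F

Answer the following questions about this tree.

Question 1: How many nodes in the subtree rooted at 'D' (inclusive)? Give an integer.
Subtree rooted at D contains: D, F
Count = 2

Answer: 2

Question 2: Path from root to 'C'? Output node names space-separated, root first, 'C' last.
Walk down from root: B -> G -> C

Answer: B G C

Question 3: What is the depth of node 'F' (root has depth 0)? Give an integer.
Answer: 3

Derivation:
Path from root to F: B -> G -> D -> F
Depth = number of edges = 3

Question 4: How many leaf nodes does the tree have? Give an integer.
Answer: 3

Derivation:
Leaves (nodes with no children): A, E, F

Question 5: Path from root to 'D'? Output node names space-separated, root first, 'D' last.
Answer: B G D

Derivation:
Walk down from root: B -> G -> D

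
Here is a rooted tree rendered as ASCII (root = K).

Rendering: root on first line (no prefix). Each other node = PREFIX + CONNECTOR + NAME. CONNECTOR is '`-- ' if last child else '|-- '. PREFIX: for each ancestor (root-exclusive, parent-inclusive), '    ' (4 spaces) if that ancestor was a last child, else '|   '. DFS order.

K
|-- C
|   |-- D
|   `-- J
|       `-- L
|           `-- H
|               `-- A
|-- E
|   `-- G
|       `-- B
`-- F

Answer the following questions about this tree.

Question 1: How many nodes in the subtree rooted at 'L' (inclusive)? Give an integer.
Subtree rooted at L contains: A, H, L
Count = 3

Answer: 3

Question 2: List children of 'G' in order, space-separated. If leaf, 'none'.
Answer: B

Derivation:
Node G's children (from adjacency): B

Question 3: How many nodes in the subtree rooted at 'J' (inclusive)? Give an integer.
Subtree rooted at J contains: A, H, J, L
Count = 4

Answer: 4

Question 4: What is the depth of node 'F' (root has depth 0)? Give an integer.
Answer: 1

Derivation:
Path from root to F: K -> F
Depth = number of edges = 1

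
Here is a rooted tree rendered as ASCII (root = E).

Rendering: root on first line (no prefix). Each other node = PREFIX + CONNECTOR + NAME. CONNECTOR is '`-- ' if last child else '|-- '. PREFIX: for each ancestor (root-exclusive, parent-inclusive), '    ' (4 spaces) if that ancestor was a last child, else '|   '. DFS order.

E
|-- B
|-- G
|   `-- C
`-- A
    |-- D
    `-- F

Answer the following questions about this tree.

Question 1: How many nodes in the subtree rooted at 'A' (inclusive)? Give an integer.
Answer: 3

Derivation:
Subtree rooted at A contains: A, D, F
Count = 3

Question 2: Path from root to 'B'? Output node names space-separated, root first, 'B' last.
Answer: E B

Derivation:
Walk down from root: E -> B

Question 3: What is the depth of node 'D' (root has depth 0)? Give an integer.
Path from root to D: E -> A -> D
Depth = number of edges = 2

Answer: 2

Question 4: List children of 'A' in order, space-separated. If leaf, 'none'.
Node A's children (from adjacency): D, F

Answer: D F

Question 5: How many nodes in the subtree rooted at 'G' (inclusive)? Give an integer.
Subtree rooted at G contains: C, G
Count = 2

Answer: 2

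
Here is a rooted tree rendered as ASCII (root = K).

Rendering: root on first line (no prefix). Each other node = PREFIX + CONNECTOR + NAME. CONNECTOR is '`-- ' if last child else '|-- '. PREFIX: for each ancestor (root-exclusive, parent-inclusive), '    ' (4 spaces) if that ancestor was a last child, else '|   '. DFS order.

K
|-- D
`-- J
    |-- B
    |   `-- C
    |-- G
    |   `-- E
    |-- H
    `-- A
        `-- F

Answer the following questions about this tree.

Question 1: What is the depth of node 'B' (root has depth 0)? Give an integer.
Path from root to B: K -> J -> B
Depth = number of edges = 2

Answer: 2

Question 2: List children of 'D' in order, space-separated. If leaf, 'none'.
Node D's children (from adjacency): (leaf)

Answer: none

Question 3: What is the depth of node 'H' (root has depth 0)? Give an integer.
Path from root to H: K -> J -> H
Depth = number of edges = 2

Answer: 2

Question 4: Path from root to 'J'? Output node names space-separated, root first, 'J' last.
Answer: K J

Derivation:
Walk down from root: K -> J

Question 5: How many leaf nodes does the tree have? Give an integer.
Leaves (nodes with no children): C, D, E, F, H

Answer: 5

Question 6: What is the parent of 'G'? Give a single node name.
Answer: J

Derivation:
Scan adjacency: G appears as child of J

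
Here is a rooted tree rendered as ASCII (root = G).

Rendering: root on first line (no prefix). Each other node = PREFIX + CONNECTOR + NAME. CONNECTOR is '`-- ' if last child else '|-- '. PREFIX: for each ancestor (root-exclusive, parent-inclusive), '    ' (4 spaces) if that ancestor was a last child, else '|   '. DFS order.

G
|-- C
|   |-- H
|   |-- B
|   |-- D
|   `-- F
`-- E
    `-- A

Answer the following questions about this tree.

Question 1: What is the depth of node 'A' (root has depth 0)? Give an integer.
Path from root to A: G -> E -> A
Depth = number of edges = 2

Answer: 2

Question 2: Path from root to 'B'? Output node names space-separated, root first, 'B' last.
Answer: G C B

Derivation:
Walk down from root: G -> C -> B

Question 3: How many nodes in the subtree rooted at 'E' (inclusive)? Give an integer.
Subtree rooted at E contains: A, E
Count = 2

Answer: 2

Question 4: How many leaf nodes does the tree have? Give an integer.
Answer: 5

Derivation:
Leaves (nodes with no children): A, B, D, F, H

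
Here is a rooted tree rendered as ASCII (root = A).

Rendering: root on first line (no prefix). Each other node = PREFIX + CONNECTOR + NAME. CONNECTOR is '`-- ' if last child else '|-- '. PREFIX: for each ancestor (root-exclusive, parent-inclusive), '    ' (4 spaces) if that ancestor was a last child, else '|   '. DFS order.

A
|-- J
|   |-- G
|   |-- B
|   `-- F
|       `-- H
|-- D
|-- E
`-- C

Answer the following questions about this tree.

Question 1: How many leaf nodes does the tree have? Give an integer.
Leaves (nodes with no children): B, C, D, E, G, H

Answer: 6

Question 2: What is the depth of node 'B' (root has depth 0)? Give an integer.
Path from root to B: A -> J -> B
Depth = number of edges = 2

Answer: 2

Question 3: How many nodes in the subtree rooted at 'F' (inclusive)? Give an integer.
Answer: 2

Derivation:
Subtree rooted at F contains: F, H
Count = 2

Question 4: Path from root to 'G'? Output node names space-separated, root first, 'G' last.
Walk down from root: A -> J -> G

Answer: A J G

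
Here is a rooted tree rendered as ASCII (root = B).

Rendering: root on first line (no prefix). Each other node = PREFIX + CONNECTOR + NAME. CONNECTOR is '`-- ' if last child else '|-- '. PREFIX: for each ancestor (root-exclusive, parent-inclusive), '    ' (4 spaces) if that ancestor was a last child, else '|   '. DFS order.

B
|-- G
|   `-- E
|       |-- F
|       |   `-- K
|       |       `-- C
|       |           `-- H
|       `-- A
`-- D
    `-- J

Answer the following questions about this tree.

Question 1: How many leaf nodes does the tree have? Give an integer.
Answer: 3

Derivation:
Leaves (nodes with no children): A, H, J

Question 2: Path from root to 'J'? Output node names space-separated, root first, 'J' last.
Walk down from root: B -> D -> J

Answer: B D J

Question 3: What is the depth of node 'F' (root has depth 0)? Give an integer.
Path from root to F: B -> G -> E -> F
Depth = number of edges = 3

Answer: 3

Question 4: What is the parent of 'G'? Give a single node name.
Scan adjacency: G appears as child of B

Answer: B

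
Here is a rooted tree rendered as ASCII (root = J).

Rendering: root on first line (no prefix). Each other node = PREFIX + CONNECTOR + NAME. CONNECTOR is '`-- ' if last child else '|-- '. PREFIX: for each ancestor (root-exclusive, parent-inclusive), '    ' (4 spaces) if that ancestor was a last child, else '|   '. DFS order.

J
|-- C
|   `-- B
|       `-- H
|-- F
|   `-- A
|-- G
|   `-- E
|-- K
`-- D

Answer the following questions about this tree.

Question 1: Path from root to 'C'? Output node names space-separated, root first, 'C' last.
Answer: J C

Derivation:
Walk down from root: J -> C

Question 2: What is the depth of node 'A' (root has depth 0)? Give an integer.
Path from root to A: J -> F -> A
Depth = number of edges = 2

Answer: 2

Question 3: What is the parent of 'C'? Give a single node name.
Answer: J

Derivation:
Scan adjacency: C appears as child of J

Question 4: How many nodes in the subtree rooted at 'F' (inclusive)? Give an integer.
Subtree rooted at F contains: A, F
Count = 2

Answer: 2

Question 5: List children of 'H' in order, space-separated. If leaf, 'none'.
Node H's children (from adjacency): (leaf)

Answer: none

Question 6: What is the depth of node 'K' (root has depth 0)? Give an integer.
Answer: 1

Derivation:
Path from root to K: J -> K
Depth = number of edges = 1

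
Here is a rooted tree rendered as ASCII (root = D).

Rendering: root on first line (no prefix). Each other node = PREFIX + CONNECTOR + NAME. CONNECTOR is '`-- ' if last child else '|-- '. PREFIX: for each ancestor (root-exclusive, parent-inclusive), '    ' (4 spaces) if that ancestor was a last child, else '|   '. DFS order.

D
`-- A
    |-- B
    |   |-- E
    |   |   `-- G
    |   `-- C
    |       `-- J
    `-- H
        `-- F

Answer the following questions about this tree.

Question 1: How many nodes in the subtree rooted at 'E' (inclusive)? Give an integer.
Subtree rooted at E contains: E, G
Count = 2

Answer: 2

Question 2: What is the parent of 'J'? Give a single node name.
Answer: C

Derivation:
Scan adjacency: J appears as child of C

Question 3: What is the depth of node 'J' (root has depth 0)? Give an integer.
Answer: 4

Derivation:
Path from root to J: D -> A -> B -> C -> J
Depth = number of edges = 4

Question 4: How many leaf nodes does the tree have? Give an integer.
Leaves (nodes with no children): F, G, J

Answer: 3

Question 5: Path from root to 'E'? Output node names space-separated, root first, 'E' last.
Answer: D A B E

Derivation:
Walk down from root: D -> A -> B -> E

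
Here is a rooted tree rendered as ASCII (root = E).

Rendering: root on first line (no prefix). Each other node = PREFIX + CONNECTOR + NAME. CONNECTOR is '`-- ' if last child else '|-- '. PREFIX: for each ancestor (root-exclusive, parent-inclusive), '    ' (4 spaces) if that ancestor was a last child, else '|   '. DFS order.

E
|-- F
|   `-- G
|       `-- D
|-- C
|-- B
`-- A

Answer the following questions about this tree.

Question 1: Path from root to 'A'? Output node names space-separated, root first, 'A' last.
Walk down from root: E -> A

Answer: E A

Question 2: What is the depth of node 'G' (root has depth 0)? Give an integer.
Path from root to G: E -> F -> G
Depth = number of edges = 2

Answer: 2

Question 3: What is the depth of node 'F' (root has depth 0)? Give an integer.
Path from root to F: E -> F
Depth = number of edges = 1

Answer: 1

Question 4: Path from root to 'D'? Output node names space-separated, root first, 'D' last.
Walk down from root: E -> F -> G -> D

Answer: E F G D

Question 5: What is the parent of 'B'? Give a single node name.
Answer: E

Derivation:
Scan adjacency: B appears as child of E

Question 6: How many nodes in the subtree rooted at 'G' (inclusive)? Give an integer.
Answer: 2

Derivation:
Subtree rooted at G contains: D, G
Count = 2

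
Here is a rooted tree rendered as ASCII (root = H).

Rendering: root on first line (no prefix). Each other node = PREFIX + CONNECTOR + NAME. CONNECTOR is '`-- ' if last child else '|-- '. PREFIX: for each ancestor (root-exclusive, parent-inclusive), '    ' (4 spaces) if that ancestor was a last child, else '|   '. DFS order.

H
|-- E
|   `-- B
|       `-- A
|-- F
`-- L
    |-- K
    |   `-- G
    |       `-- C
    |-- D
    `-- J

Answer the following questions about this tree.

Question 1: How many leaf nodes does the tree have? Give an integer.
Answer: 5

Derivation:
Leaves (nodes with no children): A, C, D, F, J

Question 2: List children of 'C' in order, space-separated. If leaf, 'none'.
Node C's children (from adjacency): (leaf)

Answer: none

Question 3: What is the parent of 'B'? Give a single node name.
Scan adjacency: B appears as child of E

Answer: E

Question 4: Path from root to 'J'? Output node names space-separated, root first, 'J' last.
Walk down from root: H -> L -> J

Answer: H L J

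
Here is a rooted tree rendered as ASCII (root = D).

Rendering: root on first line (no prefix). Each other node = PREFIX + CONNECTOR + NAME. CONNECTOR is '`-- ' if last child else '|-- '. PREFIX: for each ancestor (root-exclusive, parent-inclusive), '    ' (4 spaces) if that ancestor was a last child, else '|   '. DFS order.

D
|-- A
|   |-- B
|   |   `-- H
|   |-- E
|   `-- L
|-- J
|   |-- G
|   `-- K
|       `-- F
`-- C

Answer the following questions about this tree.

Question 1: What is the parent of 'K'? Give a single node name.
Answer: J

Derivation:
Scan adjacency: K appears as child of J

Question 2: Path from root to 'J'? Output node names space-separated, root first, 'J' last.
Walk down from root: D -> J

Answer: D J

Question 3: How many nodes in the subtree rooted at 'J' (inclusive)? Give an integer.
Subtree rooted at J contains: F, G, J, K
Count = 4

Answer: 4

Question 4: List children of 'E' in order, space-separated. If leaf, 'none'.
Node E's children (from adjacency): (leaf)

Answer: none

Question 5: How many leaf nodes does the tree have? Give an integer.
Leaves (nodes with no children): C, E, F, G, H, L

Answer: 6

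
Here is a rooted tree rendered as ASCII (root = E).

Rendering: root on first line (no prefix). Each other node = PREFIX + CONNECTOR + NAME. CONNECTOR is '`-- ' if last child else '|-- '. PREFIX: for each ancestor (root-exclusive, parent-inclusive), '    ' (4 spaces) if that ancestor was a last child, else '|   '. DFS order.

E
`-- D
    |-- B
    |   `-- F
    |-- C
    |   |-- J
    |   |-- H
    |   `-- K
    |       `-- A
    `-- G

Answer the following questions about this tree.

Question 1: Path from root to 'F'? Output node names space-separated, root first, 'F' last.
Answer: E D B F

Derivation:
Walk down from root: E -> D -> B -> F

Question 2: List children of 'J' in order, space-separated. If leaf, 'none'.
Node J's children (from adjacency): (leaf)

Answer: none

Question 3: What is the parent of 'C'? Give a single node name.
Scan adjacency: C appears as child of D

Answer: D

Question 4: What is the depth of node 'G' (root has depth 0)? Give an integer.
Answer: 2

Derivation:
Path from root to G: E -> D -> G
Depth = number of edges = 2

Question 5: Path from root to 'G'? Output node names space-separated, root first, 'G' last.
Answer: E D G

Derivation:
Walk down from root: E -> D -> G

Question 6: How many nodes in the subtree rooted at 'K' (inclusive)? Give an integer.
Answer: 2

Derivation:
Subtree rooted at K contains: A, K
Count = 2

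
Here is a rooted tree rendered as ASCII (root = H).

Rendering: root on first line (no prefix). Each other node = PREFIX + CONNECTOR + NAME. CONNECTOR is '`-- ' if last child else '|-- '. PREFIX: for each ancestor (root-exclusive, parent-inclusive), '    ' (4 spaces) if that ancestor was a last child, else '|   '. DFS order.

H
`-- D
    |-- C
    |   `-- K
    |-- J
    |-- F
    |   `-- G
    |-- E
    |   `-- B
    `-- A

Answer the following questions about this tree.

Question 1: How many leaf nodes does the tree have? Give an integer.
Answer: 5

Derivation:
Leaves (nodes with no children): A, B, G, J, K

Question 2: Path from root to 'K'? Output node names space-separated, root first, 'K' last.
Walk down from root: H -> D -> C -> K

Answer: H D C K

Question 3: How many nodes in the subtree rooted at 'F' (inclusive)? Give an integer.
Answer: 2

Derivation:
Subtree rooted at F contains: F, G
Count = 2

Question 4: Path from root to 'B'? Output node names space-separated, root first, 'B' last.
Answer: H D E B

Derivation:
Walk down from root: H -> D -> E -> B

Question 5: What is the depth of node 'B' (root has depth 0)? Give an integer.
Path from root to B: H -> D -> E -> B
Depth = number of edges = 3

Answer: 3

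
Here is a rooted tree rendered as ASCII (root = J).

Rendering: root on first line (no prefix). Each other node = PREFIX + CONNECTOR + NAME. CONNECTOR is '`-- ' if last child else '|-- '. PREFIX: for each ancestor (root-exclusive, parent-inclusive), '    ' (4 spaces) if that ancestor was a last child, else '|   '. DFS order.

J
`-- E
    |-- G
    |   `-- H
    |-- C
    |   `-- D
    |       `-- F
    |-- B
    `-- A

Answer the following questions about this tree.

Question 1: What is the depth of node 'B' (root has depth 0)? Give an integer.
Path from root to B: J -> E -> B
Depth = number of edges = 2

Answer: 2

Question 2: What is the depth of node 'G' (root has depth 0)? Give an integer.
Answer: 2

Derivation:
Path from root to G: J -> E -> G
Depth = number of edges = 2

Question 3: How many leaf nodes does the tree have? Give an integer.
Leaves (nodes with no children): A, B, F, H

Answer: 4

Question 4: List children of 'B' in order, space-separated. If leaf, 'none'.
Node B's children (from adjacency): (leaf)

Answer: none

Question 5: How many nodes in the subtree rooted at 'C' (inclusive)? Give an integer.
Answer: 3

Derivation:
Subtree rooted at C contains: C, D, F
Count = 3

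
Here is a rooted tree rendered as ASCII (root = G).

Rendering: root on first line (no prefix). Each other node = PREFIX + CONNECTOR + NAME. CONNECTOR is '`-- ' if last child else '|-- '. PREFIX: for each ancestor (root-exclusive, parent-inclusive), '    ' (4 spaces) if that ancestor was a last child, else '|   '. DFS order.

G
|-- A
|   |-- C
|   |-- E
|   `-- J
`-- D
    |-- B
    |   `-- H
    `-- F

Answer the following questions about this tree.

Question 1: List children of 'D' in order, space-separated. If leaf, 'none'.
Node D's children (from adjacency): B, F

Answer: B F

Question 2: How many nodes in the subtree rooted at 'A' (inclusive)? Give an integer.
Answer: 4

Derivation:
Subtree rooted at A contains: A, C, E, J
Count = 4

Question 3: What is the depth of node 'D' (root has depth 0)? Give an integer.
Answer: 1

Derivation:
Path from root to D: G -> D
Depth = number of edges = 1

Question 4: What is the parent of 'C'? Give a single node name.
Scan adjacency: C appears as child of A

Answer: A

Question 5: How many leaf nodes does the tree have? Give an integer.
Leaves (nodes with no children): C, E, F, H, J

Answer: 5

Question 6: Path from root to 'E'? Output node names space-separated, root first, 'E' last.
Walk down from root: G -> A -> E

Answer: G A E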